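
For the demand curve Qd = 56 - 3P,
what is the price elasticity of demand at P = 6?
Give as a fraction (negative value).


dQ/dP = -3
At P = 6: Q = 56 - 3*6 = 38
E = (dQ/dP)(P/Q) = (-3)(6/38) = -9/19

-9/19


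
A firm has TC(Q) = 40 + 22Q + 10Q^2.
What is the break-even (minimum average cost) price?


AC(Q) = 40/Q + 22 + 10Q
To minimize: dAC/dQ = -40/Q^2 + 10 = 0
Q^2 = 40/10 = 4
Q* = 2
Min AC = 40/2 + 22 + 10*2
Min AC = 20 + 22 + 20 = 62

62


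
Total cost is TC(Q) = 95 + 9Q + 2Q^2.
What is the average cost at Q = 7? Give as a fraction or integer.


TC(7) = 95 + 9*7 + 2*7^2
TC(7) = 95 + 63 + 98 = 256
AC = TC/Q = 256/7 = 256/7

256/7


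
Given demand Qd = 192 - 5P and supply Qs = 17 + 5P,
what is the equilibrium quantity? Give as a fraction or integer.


First find equilibrium price:
192 - 5P = 17 + 5P
P* = 175/10 = 35/2
Then substitute into demand:
Q* = 192 - 5 * 35/2 = 209/2

209/2


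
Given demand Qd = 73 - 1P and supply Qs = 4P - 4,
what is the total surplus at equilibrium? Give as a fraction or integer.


Find equilibrium: 73 - 1P = 4P - 4
73 + 4 = 5P
P* = 77/5 = 77/5
Q* = 4*77/5 - 4 = 288/5
Inverse demand: P = 73 - Q/1, so P_max = 73
Inverse supply: P = 1 + Q/4, so P_min = 1
CS = (1/2) * 288/5 * (73 - 77/5) = 41472/25
PS = (1/2) * 288/5 * (77/5 - 1) = 10368/25
TS = CS + PS = 41472/25 + 10368/25 = 10368/5

10368/5


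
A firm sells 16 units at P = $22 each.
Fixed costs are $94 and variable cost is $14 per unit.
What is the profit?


Total Revenue = P * Q = 22 * 16 = $352
Total Cost = FC + VC*Q = 94 + 14*16 = $318
Profit = TR - TC = 352 - 318 = $34

$34


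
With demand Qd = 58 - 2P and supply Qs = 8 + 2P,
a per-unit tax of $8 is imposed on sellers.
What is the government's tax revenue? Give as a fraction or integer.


With tax on sellers, new supply: Qs' = 8 + 2(P - 8)
= 2P - 8
New equilibrium quantity:
Q_new = 25
Tax revenue = tax * Q_new = 8 * 25 = 200

200


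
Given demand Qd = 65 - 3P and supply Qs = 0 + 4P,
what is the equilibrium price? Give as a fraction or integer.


At equilibrium, Qd = Qs.
65 - 3P = 0 + 4P
65 - 0 = 3P + 4P
65 = 7P
P* = 65/7 = 65/7

65/7


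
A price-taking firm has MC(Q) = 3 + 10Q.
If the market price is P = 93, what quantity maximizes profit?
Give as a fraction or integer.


In perfect competition, profit is maximized where P = MC.
93 = 3 + 10Q
90 = 10Q
Q* = 90/10 = 9

9


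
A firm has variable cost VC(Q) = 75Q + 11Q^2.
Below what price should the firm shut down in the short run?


AVC(Q) = VC(Q)/Q = 75 + 11Q
AVC is increasing in Q, so minimum AVC is at Q -> 0+.
Min AVC = 75
The firm should shut down if P < 75.

75


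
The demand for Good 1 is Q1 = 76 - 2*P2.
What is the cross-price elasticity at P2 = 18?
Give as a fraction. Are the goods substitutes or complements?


dQ1/dP2 = -2
At P2 = 18: Q1 = 76 - 2*18 = 40
Exy = (dQ1/dP2)(P2/Q1) = -2 * 18 / 40 = -9/10
Since Exy < 0, the goods are complements.

-9/10 (complements)


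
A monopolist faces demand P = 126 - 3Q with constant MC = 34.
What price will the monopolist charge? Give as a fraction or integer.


MR = 126 - 6Q
Set MR = MC: 126 - 6Q = 34
Q* = 46/3
Substitute into demand:
P* = 126 - 3*46/3 = 80

80


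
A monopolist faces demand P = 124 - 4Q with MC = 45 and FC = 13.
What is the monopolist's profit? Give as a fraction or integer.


MR = MC: 124 - 8Q = 45
Q* = 79/8
P* = 124 - 4*79/8 = 169/2
Profit = (P* - MC)*Q* - FC
= (169/2 - 45)*79/8 - 13
= 79/2*79/8 - 13
= 6241/16 - 13 = 6033/16

6033/16


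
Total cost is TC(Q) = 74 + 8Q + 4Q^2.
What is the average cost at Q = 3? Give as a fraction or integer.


TC(3) = 74 + 8*3 + 4*3^2
TC(3) = 74 + 24 + 36 = 134
AC = TC/Q = 134/3 = 134/3

134/3


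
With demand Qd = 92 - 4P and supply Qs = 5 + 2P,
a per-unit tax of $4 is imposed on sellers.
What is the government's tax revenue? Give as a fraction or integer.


With tax on sellers, new supply: Qs' = 5 + 2(P - 4)
= 2P - 3
New equilibrium quantity:
Q_new = 86/3
Tax revenue = tax * Q_new = 4 * 86/3 = 344/3

344/3


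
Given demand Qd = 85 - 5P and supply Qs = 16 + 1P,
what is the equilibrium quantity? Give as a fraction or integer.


First find equilibrium price:
85 - 5P = 16 + 1P
P* = 69/6 = 23/2
Then substitute into demand:
Q* = 85 - 5 * 23/2 = 55/2

55/2


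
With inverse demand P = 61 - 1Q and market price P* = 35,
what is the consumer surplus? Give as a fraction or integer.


Maximum willingness to pay (at Q=0): P_max = 61
Quantity demanded at P* = 35:
Q* = (61 - 35)/1 = 26
CS = (1/2) * Q* * (P_max - P*)
CS = (1/2) * 26 * (61 - 35)
CS = (1/2) * 26 * 26 = 338

338


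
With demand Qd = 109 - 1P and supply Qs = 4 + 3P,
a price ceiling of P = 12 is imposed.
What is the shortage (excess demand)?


At P = 12:
Qd = 109 - 1*12 = 97
Qs = 4 + 3*12 = 40
Shortage = Qd - Qs = 97 - 40 = 57

57


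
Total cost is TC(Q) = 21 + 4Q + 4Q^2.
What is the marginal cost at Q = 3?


MC = dTC/dQ = 4 + 2*4*Q
At Q = 3:
MC = 4 + 8*3
MC = 4 + 24 = 28

28


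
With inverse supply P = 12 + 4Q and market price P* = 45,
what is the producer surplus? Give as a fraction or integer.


Minimum supply price (at Q=0): P_min = 12
Quantity supplied at P* = 45:
Q* = (45 - 12)/4 = 33/4
PS = (1/2) * Q* * (P* - P_min)
PS = (1/2) * 33/4 * (45 - 12)
PS = (1/2) * 33/4 * 33 = 1089/8

1089/8


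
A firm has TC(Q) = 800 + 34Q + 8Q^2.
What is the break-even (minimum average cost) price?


AC(Q) = 800/Q + 34 + 8Q
To minimize: dAC/dQ = -800/Q^2 + 8 = 0
Q^2 = 800/8 = 100
Q* = 10
Min AC = 800/10 + 34 + 8*10
Min AC = 80 + 34 + 80 = 194

194


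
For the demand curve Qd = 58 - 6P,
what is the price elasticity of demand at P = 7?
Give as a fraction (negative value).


dQ/dP = -6
At P = 7: Q = 58 - 6*7 = 16
E = (dQ/dP)(P/Q) = (-6)(7/16) = -21/8

-21/8


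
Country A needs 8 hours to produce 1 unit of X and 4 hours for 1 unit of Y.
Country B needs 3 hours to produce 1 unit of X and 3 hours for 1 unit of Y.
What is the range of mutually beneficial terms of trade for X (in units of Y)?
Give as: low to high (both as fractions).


Opportunity cost of X for Country A = hours_X / hours_Y = 8/4 = 2 units of Y
Opportunity cost of X for Country B = hours_X / hours_Y = 3/3 = 1 units of Y
Terms of trade must be between the two opportunity costs.
Range: 1 to 2

1 to 2


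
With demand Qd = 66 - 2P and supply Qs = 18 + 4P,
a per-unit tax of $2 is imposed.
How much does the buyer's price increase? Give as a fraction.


With a per-unit tax, the buyer's price increase depends on relative slopes.
Supply slope: d = 4, Demand slope: b = 2
Buyer's price increase = d * tax / (b + d)
= 4 * 2 / (2 + 4)
= 8 / 6 = 4/3

4/3


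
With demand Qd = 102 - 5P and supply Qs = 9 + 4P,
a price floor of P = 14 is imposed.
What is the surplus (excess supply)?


At P = 14:
Qd = 102 - 5*14 = 32
Qs = 9 + 4*14 = 65
Surplus = Qs - Qd = 65 - 32 = 33

33


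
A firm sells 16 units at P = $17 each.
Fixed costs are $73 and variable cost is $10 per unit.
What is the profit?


Total Revenue = P * Q = 17 * 16 = $272
Total Cost = FC + VC*Q = 73 + 10*16 = $233
Profit = TR - TC = 272 - 233 = $39

$39


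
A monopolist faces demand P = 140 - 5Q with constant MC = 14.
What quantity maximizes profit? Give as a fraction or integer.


TR = P*Q = (140 - 5Q)Q = 140Q - 5Q^2
MR = dTR/dQ = 140 - 10Q
Set MR = MC:
140 - 10Q = 14
126 = 10Q
Q* = 126/10 = 63/5

63/5


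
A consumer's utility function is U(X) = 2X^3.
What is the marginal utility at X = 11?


MU = dU/dX = 2*3*X^(3-1)
MU = 6*X^2
At X = 11:
MU = 6 * 11^2
MU = 6 * 121 = 726

726


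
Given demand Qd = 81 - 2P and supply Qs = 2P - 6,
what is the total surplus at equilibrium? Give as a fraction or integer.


Find equilibrium: 81 - 2P = 2P - 6
81 + 6 = 4P
P* = 87/4 = 87/4
Q* = 2*87/4 - 6 = 75/2
Inverse demand: P = 81/2 - Q/2, so P_max = 81/2
Inverse supply: P = 3 + Q/2, so P_min = 3
CS = (1/2) * 75/2 * (81/2 - 87/4) = 5625/16
PS = (1/2) * 75/2 * (87/4 - 3) = 5625/16
TS = CS + PS = 5625/16 + 5625/16 = 5625/8

5625/8


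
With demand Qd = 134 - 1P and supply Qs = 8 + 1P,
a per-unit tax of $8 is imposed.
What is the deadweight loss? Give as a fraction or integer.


Pre-tax equilibrium quantity: Q* = 71
Post-tax equilibrium quantity: Q_tax = 67
Reduction in quantity: Q* - Q_tax = 4
DWL = (1/2) * tax * (Q* - Q_tax)
DWL = (1/2) * 8 * 4 = 16

16


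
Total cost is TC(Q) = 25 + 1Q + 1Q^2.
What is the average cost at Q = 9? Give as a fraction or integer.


TC(9) = 25 + 1*9 + 1*9^2
TC(9) = 25 + 9 + 81 = 115
AC = TC/Q = 115/9 = 115/9

115/9


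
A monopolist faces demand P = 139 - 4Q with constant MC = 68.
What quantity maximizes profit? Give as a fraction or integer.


TR = P*Q = (139 - 4Q)Q = 139Q - 4Q^2
MR = dTR/dQ = 139 - 8Q
Set MR = MC:
139 - 8Q = 68
71 = 8Q
Q* = 71/8 = 71/8

71/8


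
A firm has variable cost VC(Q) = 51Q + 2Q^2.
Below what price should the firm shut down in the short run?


AVC(Q) = VC(Q)/Q = 51 + 2Q
AVC is increasing in Q, so minimum AVC is at Q -> 0+.
Min AVC = 51
The firm should shut down if P < 51.

51


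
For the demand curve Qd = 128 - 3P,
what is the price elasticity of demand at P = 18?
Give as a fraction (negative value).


dQ/dP = -3
At P = 18: Q = 128 - 3*18 = 74
E = (dQ/dP)(P/Q) = (-3)(18/74) = -27/37

-27/37


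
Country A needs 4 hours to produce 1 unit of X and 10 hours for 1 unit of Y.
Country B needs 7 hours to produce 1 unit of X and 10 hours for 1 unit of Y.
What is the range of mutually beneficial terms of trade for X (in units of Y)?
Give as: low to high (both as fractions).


Opportunity cost of X for Country A = hours_X / hours_Y = 4/10 = 2/5 units of Y
Opportunity cost of X for Country B = hours_X / hours_Y = 7/10 = 7/10 units of Y
Terms of trade must be between the two opportunity costs.
Range: 2/5 to 7/10

2/5 to 7/10


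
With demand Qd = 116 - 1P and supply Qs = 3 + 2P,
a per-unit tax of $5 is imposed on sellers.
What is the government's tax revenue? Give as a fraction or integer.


With tax on sellers, new supply: Qs' = 3 + 2(P - 5)
= 2P - 7
New equilibrium quantity:
Q_new = 75
Tax revenue = tax * Q_new = 5 * 75 = 375

375


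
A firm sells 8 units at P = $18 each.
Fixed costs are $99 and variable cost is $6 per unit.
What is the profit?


Total Revenue = P * Q = 18 * 8 = $144
Total Cost = FC + VC*Q = 99 + 6*8 = $147
Profit = TR - TC = 144 - 147 = $-3

$-3


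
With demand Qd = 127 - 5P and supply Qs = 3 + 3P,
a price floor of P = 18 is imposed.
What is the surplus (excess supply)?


At P = 18:
Qd = 127 - 5*18 = 37
Qs = 3 + 3*18 = 57
Surplus = Qs - Qd = 57 - 37 = 20

20


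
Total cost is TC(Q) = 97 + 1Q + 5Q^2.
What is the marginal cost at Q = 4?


MC = dTC/dQ = 1 + 2*5*Q
At Q = 4:
MC = 1 + 10*4
MC = 1 + 40 = 41

41


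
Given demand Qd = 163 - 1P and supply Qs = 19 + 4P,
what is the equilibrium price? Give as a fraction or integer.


At equilibrium, Qd = Qs.
163 - 1P = 19 + 4P
163 - 19 = 1P + 4P
144 = 5P
P* = 144/5 = 144/5

144/5


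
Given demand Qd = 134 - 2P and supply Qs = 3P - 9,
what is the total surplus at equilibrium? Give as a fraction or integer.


Find equilibrium: 134 - 2P = 3P - 9
134 + 9 = 5P
P* = 143/5 = 143/5
Q* = 3*143/5 - 9 = 384/5
Inverse demand: P = 67 - Q/2, so P_max = 67
Inverse supply: P = 3 + Q/3, so P_min = 3
CS = (1/2) * 384/5 * (67 - 143/5) = 36864/25
PS = (1/2) * 384/5 * (143/5 - 3) = 24576/25
TS = CS + PS = 36864/25 + 24576/25 = 12288/5

12288/5


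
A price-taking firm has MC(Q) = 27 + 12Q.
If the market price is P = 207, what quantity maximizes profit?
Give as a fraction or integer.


In perfect competition, profit is maximized where P = MC.
207 = 27 + 12Q
180 = 12Q
Q* = 180/12 = 15

15


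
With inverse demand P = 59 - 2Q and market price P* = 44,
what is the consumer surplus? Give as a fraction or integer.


Maximum willingness to pay (at Q=0): P_max = 59
Quantity demanded at P* = 44:
Q* = (59 - 44)/2 = 15/2
CS = (1/2) * Q* * (P_max - P*)
CS = (1/2) * 15/2 * (59 - 44)
CS = (1/2) * 15/2 * 15 = 225/4

225/4


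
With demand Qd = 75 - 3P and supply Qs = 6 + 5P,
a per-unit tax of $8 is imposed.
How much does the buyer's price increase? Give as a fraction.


With a per-unit tax, the buyer's price increase depends on relative slopes.
Supply slope: d = 5, Demand slope: b = 3
Buyer's price increase = d * tax / (b + d)
= 5 * 8 / (3 + 5)
= 40 / 8 = 5

5


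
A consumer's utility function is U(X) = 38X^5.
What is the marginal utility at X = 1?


MU = dU/dX = 38*5*X^(5-1)
MU = 190*X^4
At X = 1:
MU = 190 * 1^4
MU = 190 * 1 = 190

190


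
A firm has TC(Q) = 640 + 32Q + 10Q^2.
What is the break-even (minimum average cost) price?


AC(Q) = 640/Q + 32 + 10Q
To minimize: dAC/dQ = -640/Q^2 + 10 = 0
Q^2 = 640/10 = 64
Q* = 8
Min AC = 640/8 + 32 + 10*8
Min AC = 80 + 32 + 80 = 192

192


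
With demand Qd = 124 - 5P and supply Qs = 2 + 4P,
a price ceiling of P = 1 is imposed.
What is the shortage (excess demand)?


At P = 1:
Qd = 124 - 5*1 = 119
Qs = 2 + 4*1 = 6
Shortage = Qd - Qs = 119 - 6 = 113

113


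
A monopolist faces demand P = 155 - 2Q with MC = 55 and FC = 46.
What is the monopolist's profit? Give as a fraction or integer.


MR = MC: 155 - 4Q = 55
Q* = 25
P* = 155 - 2*25 = 105
Profit = (P* - MC)*Q* - FC
= (105 - 55)*25 - 46
= 50*25 - 46
= 1250 - 46 = 1204

1204


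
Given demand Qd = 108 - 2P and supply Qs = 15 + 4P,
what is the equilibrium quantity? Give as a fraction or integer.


First find equilibrium price:
108 - 2P = 15 + 4P
P* = 93/6 = 31/2
Then substitute into demand:
Q* = 108 - 2 * 31/2 = 77

77


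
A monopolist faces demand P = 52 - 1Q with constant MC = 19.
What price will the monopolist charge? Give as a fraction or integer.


MR = 52 - 2Q
Set MR = MC: 52 - 2Q = 19
Q* = 33/2
Substitute into demand:
P* = 52 - 1*33/2 = 71/2

71/2


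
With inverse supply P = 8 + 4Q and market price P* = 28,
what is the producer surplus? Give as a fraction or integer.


Minimum supply price (at Q=0): P_min = 8
Quantity supplied at P* = 28:
Q* = (28 - 8)/4 = 5
PS = (1/2) * Q* * (P* - P_min)
PS = (1/2) * 5 * (28 - 8)
PS = (1/2) * 5 * 20 = 50

50


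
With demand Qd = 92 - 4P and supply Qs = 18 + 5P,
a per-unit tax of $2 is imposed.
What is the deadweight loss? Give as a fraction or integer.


Pre-tax equilibrium quantity: Q* = 532/9
Post-tax equilibrium quantity: Q_tax = 164/3
Reduction in quantity: Q* - Q_tax = 40/9
DWL = (1/2) * tax * (Q* - Q_tax)
DWL = (1/2) * 2 * 40/9 = 40/9

40/9


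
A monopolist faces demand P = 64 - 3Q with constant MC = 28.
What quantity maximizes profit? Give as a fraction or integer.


TR = P*Q = (64 - 3Q)Q = 64Q - 3Q^2
MR = dTR/dQ = 64 - 6Q
Set MR = MC:
64 - 6Q = 28
36 = 6Q
Q* = 36/6 = 6

6


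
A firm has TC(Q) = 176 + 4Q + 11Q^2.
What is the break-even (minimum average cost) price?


AC(Q) = 176/Q + 4 + 11Q
To minimize: dAC/dQ = -176/Q^2 + 11 = 0
Q^2 = 176/11 = 16
Q* = 4
Min AC = 176/4 + 4 + 11*4
Min AC = 44 + 4 + 44 = 92

92


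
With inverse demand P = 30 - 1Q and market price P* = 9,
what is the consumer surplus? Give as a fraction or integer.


Maximum willingness to pay (at Q=0): P_max = 30
Quantity demanded at P* = 9:
Q* = (30 - 9)/1 = 21
CS = (1/2) * Q* * (P_max - P*)
CS = (1/2) * 21 * (30 - 9)
CS = (1/2) * 21 * 21 = 441/2

441/2


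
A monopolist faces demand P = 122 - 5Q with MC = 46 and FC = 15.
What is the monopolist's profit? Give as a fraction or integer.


MR = MC: 122 - 10Q = 46
Q* = 38/5
P* = 122 - 5*38/5 = 84
Profit = (P* - MC)*Q* - FC
= (84 - 46)*38/5 - 15
= 38*38/5 - 15
= 1444/5 - 15 = 1369/5

1369/5


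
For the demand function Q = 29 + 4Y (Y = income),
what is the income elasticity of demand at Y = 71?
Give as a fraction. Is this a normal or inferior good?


dQ/dY = 4
At Y = 71: Q = 29 + 4*71 = 313
Ey = (dQ/dY)(Y/Q) = 4 * 71 / 313 = 284/313
Since Ey > 0, this is a normal good.

284/313 (normal good)


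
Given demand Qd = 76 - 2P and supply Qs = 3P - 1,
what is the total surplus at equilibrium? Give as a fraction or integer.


Find equilibrium: 76 - 2P = 3P - 1
76 + 1 = 5P
P* = 77/5 = 77/5
Q* = 3*77/5 - 1 = 226/5
Inverse demand: P = 38 - Q/2, so P_max = 38
Inverse supply: P = 1/3 + Q/3, so P_min = 1/3
CS = (1/2) * 226/5 * (38 - 77/5) = 12769/25
PS = (1/2) * 226/5 * (77/5 - 1/3) = 25538/75
TS = CS + PS = 12769/25 + 25538/75 = 12769/15

12769/15


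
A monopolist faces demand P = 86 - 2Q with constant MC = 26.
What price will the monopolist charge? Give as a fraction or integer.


MR = 86 - 4Q
Set MR = MC: 86 - 4Q = 26
Q* = 15
Substitute into demand:
P* = 86 - 2*15 = 56

56


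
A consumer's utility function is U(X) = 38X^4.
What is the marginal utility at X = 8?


MU = dU/dX = 38*4*X^(4-1)
MU = 152*X^3
At X = 8:
MU = 152 * 8^3
MU = 152 * 512 = 77824

77824


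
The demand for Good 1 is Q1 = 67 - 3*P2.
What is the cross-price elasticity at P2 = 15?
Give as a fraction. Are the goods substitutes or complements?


dQ1/dP2 = -3
At P2 = 15: Q1 = 67 - 3*15 = 22
Exy = (dQ1/dP2)(P2/Q1) = -3 * 15 / 22 = -45/22
Since Exy < 0, the goods are complements.

-45/22 (complements)


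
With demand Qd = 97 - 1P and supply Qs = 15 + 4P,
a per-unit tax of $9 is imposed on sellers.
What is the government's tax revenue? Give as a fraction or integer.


With tax on sellers, new supply: Qs' = 15 + 4(P - 9)
= 4P - 21
New equilibrium quantity:
Q_new = 367/5
Tax revenue = tax * Q_new = 9 * 367/5 = 3303/5

3303/5


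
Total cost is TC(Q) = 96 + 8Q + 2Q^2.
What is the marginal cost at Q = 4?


MC = dTC/dQ = 8 + 2*2*Q
At Q = 4:
MC = 8 + 4*4
MC = 8 + 16 = 24

24


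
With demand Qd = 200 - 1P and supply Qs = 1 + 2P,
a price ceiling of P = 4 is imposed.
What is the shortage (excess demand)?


At P = 4:
Qd = 200 - 1*4 = 196
Qs = 1 + 2*4 = 9
Shortage = Qd - Qs = 196 - 9 = 187

187


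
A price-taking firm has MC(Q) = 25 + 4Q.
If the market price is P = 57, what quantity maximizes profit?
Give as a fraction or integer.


In perfect competition, profit is maximized where P = MC.
57 = 25 + 4Q
32 = 4Q
Q* = 32/4 = 8

8


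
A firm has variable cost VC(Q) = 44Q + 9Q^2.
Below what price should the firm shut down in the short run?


AVC(Q) = VC(Q)/Q = 44 + 9Q
AVC is increasing in Q, so minimum AVC is at Q -> 0+.
Min AVC = 44
The firm should shut down if P < 44.

44


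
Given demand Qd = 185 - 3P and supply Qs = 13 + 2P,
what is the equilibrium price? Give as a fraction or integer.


At equilibrium, Qd = Qs.
185 - 3P = 13 + 2P
185 - 13 = 3P + 2P
172 = 5P
P* = 172/5 = 172/5

172/5


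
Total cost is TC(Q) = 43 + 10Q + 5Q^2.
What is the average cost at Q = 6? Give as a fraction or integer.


TC(6) = 43 + 10*6 + 5*6^2
TC(6) = 43 + 60 + 180 = 283
AC = TC/Q = 283/6 = 283/6

283/6


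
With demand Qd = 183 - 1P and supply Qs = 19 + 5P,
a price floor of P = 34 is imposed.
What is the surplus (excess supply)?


At P = 34:
Qd = 183 - 1*34 = 149
Qs = 19 + 5*34 = 189
Surplus = Qs - Qd = 189 - 149 = 40

40


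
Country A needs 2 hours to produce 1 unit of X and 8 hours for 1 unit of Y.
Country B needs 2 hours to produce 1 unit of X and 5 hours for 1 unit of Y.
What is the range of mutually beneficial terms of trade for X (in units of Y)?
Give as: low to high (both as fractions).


Opportunity cost of X for Country A = hours_X / hours_Y = 2/8 = 1/4 units of Y
Opportunity cost of X for Country B = hours_X / hours_Y = 2/5 = 2/5 units of Y
Terms of trade must be between the two opportunity costs.
Range: 1/4 to 2/5

1/4 to 2/5


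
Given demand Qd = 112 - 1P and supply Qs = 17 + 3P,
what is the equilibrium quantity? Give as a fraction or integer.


First find equilibrium price:
112 - 1P = 17 + 3P
P* = 95/4 = 95/4
Then substitute into demand:
Q* = 112 - 1 * 95/4 = 353/4

353/4


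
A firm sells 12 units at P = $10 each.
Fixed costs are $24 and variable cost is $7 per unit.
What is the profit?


Total Revenue = P * Q = 10 * 12 = $120
Total Cost = FC + VC*Q = 24 + 7*12 = $108
Profit = TR - TC = 120 - 108 = $12

$12


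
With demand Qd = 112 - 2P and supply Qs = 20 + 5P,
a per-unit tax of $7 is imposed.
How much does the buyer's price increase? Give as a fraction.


With a per-unit tax, the buyer's price increase depends on relative slopes.
Supply slope: d = 5, Demand slope: b = 2
Buyer's price increase = d * tax / (b + d)
= 5 * 7 / (2 + 5)
= 35 / 7 = 5

5


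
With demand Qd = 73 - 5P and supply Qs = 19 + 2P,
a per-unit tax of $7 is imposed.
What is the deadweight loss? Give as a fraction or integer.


Pre-tax equilibrium quantity: Q* = 241/7
Post-tax equilibrium quantity: Q_tax = 171/7
Reduction in quantity: Q* - Q_tax = 10
DWL = (1/2) * tax * (Q* - Q_tax)
DWL = (1/2) * 7 * 10 = 35

35


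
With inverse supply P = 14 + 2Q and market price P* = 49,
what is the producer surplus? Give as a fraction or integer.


Minimum supply price (at Q=0): P_min = 14
Quantity supplied at P* = 49:
Q* = (49 - 14)/2 = 35/2
PS = (1/2) * Q* * (P* - P_min)
PS = (1/2) * 35/2 * (49 - 14)
PS = (1/2) * 35/2 * 35 = 1225/4

1225/4


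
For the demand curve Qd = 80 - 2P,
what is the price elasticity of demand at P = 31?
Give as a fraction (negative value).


dQ/dP = -2
At P = 31: Q = 80 - 2*31 = 18
E = (dQ/dP)(P/Q) = (-2)(31/18) = -31/9

-31/9


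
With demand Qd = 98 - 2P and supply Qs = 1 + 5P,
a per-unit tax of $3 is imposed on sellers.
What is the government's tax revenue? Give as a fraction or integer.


With tax on sellers, new supply: Qs' = 1 + 5(P - 3)
= 5P - 14
New equilibrium quantity:
Q_new = 66
Tax revenue = tax * Q_new = 3 * 66 = 198

198


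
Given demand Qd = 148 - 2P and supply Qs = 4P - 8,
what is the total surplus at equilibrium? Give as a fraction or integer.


Find equilibrium: 148 - 2P = 4P - 8
148 + 8 = 6P
P* = 156/6 = 26
Q* = 4*26 - 8 = 96
Inverse demand: P = 74 - Q/2, so P_max = 74
Inverse supply: P = 2 + Q/4, so P_min = 2
CS = (1/2) * 96 * (74 - 26) = 2304
PS = (1/2) * 96 * (26 - 2) = 1152
TS = CS + PS = 2304 + 1152 = 3456

3456


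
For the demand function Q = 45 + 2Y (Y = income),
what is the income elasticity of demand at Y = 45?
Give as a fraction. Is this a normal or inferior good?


dQ/dY = 2
At Y = 45: Q = 45 + 2*45 = 135
Ey = (dQ/dY)(Y/Q) = 2 * 45 / 135 = 2/3
Since Ey > 0, this is a normal good.

2/3 (normal good)


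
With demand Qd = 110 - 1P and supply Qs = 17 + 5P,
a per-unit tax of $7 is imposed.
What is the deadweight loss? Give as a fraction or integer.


Pre-tax equilibrium quantity: Q* = 189/2
Post-tax equilibrium quantity: Q_tax = 266/3
Reduction in quantity: Q* - Q_tax = 35/6
DWL = (1/2) * tax * (Q* - Q_tax)
DWL = (1/2) * 7 * 35/6 = 245/12

245/12


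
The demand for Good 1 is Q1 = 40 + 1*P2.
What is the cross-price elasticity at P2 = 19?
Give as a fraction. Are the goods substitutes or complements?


dQ1/dP2 = 1
At P2 = 19: Q1 = 40 + 1*19 = 59
Exy = (dQ1/dP2)(P2/Q1) = 1 * 19 / 59 = 19/59
Since Exy > 0, the goods are substitutes.

19/59 (substitutes)


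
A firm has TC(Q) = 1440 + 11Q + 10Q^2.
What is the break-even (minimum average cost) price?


AC(Q) = 1440/Q + 11 + 10Q
To minimize: dAC/dQ = -1440/Q^2 + 10 = 0
Q^2 = 1440/10 = 144
Q* = 12
Min AC = 1440/12 + 11 + 10*12
Min AC = 120 + 11 + 120 = 251

251


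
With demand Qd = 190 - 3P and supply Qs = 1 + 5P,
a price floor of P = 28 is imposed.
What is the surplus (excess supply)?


At P = 28:
Qd = 190 - 3*28 = 106
Qs = 1 + 5*28 = 141
Surplus = Qs - Qd = 141 - 106 = 35

35


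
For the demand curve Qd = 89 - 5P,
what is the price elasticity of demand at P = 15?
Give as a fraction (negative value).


dQ/dP = -5
At P = 15: Q = 89 - 5*15 = 14
E = (dQ/dP)(P/Q) = (-5)(15/14) = -75/14

-75/14


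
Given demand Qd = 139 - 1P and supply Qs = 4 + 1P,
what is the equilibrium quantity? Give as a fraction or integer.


First find equilibrium price:
139 - 1P = 4 + 1P
P* = 135/2 = 135/2
Then substitute into demand:
Q* = 139 - 1 * 135/2 = 143/2

143/2


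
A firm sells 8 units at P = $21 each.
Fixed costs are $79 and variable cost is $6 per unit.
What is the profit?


Total Revenue = P * Q = 21 * 8 = $168
Total Cost = FC + VC*Q = 79 + 6*8 = $127
Profit = TR - TC = 168 - 127 = $41

$41


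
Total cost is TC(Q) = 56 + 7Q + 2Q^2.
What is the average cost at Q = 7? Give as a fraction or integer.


TC(7) = 56 + 7*7 + 2*7^2
TC(7) = 56 + 49 + 98 = 203
AC = TC/Q = 203/7 = 29

29


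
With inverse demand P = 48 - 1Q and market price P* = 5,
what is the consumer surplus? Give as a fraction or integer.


Maximum willingness to pay (at Q=0): P_max = 48
Quantity demanded at P* = 5:
Q* = (48 - 5)/1 = 43
CS = (1/2) * Q* * (P_max - P*)
CS = (1/2) * 43 * (48 - 5)
CS = (1/2) * 43 * 43 = 1849/2

1849/2


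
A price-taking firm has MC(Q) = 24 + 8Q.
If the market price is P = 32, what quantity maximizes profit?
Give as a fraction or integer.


In perfect competition, profit is maximized where P = MC.
32 = 24 + 8Q
8 = 8Q
Q* = 8/8 = 1

1


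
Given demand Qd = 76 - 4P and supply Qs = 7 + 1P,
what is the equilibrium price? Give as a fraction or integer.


At equilibrium, Qd = Qs.
76 - 4P = 7 + 1P
76 - 7 = 4P + 1P
69 = 5P
P* = 69/5 = 69/5

69/5


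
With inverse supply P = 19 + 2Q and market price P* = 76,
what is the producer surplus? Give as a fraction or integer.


Minimum supply price (at Q=0): P_min = 19
Quantity supplied at P* = 76:
Q* = (76 - 19)/2 = 57/2
PS = (1/2) * Q* * (P* - P_min)
PS = (1/2) * 57/2 * (76 - 19)
PS = (1/2) * 57/2 * 57 = 3249/4

3249/4


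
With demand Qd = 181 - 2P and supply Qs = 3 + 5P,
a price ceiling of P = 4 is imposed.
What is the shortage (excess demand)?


At P = 4:
Qd = 181 - 2*4 = 173
Qs = 3 + 5*4 = 23
Shortage = Qd - Qs = 173 - 23 = 150

150


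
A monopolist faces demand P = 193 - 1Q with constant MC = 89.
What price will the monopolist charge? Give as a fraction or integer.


MR = 193 - 2Q
Set MR = MC: 193 - 2Q = 89
Q* = 52
Substitute into demand:
P* = 193 - 1*52 = 141

141


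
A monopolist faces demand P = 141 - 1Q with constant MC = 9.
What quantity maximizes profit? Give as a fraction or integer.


TR = P*Q = (141 - 1Q)Q = 141Q - 1Q^2
MR = dTR/dQ = 141 - 2Q
Set MR = MC:
141 - 2Q = 9
132 = 2Q
Q* = 132/2 = 66

66


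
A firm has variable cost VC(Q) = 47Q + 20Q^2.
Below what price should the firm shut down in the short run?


AVC(Q) = VC(Q)/Q = 47 + 20Q
AVC is increasing in Q, so minimum AVC is at Q -> 0+.
Min AVC = 47
The firm should shut down if P < 47.

47


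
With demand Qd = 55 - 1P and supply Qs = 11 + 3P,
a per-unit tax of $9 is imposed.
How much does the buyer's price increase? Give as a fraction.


With a per-unit tax, the buyer's price increase depends on relative slopes.
Supply slope: d = 3, Demand slope: b = 1
Buyer's price increase = d * tax / (b + d)
= 3 * 9 / (1 + 3)
= 27 / 4 = 27/4

27/4


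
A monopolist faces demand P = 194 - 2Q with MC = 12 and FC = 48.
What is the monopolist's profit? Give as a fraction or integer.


MR = MC: 194 - 4Q = 12
Q* = 91/2
P* = 194 - 2*91/2 = 103
Profit = (P* - MC)*Q* - FC
= (103 - 12)*91/2 - 48
= 91*91/2 - 48
= 8281/2 - 48 = 8185/2

8185/2


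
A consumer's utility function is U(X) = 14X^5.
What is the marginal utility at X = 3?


MU = dU/dX = 14*5*X^(5-1)
MU = 70*X^4
At X = 3:
MU = 70 * 3^4
MU = 70 * 81 = 5670

5670


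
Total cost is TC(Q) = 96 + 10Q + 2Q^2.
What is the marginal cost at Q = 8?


MC = dTC/dQ = 10 + 2*2*Q
At Q = 8:
MC = 10 + 4*8
MC = 10 + 32 = 42

42


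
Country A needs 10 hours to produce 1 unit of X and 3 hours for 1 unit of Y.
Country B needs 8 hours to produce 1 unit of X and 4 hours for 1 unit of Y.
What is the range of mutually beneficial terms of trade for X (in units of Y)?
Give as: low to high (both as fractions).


Opportunity cost of X for Country A = hours_X / hours_Y = 10/3 = 10/3 units of Y
Opportunity cost of X for Country B = hours_X / hours_Y = 8/4 = 2 units of Y
Terms of trade must be between the two opportunity costs.
Range: 2 to 10/3

2 to 10/3


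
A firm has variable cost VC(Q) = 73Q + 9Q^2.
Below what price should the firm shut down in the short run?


AVC(Q) = VC(Q)/Q = 73 + 9Q
AVC is increasing in Q, so minimum AVC is at Q -> 0+.
Min AVC = 73
The firm should shut down if P < 73.

73


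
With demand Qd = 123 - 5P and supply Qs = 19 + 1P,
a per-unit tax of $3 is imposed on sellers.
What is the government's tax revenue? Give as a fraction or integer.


With tax on sellers, new supply: Qs' = 19 + 1(P - 3)
= 16 + 1P
New equilibrium quantity:
Q_new = 203/6
Tax revenue = tax * Q_new = 3 * 203/6 = 203/2

203/2


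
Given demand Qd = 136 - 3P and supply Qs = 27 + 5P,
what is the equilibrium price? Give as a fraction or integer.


At equilibrium, Qd = Qs.
136 - 3P = 27 + 5P
136 - 27 = 3P + 5P
109 = 8P
P* = 109/8 = 109/8

109/8


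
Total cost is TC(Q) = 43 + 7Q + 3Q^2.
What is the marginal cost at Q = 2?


MC = dTC/dQ = 7 + 2*3*Q
At Q = 2:
MC = 7 + 6*2
MC = 7 + 12 = 19

19


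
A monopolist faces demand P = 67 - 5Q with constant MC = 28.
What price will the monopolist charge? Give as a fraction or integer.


MR = 67 - 10Q
Set MR = MC: 67 - 10Q = 28
Q* = 39/10
Substitute into demand:
P* = 67 - 5*39/10 = 95/2

95/2


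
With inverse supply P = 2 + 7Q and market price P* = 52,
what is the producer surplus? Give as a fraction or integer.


Minimum supply price (at Q=0): P_min = 2
Quantity supplied at P* = 52:
Q* = (52 - 2)/7 = 50/7
PS = (1/2) * Q* * (P* - P_min)
PS = (1/2) * 50/7 * (52 - 2)
PS = (1/2) * 50/7 * 50 = 1250/7

1250/7


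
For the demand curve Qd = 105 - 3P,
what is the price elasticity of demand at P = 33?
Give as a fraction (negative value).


dQ/dP = -3
At P = 33: Q = 105 - 3*33 = 6
E = (dQ/dP)(P/Q) = (-3)(33/6) = -33/2

-33/2


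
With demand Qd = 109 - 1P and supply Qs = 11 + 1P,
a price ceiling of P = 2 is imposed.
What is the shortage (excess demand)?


At P = 2:
Qd = 109 - 1*2 = 107
Qs = 11 + 1*2 = 13
Shortage = Qd - Qs = 107 - 13 = 94

94


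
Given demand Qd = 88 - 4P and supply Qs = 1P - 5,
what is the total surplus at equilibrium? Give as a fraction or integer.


Find equilibrium: 88 - 4P = 1P - 5
88 + 5 = 5P
P* = 93/5 = 93/5
Q* = 1*93/5 - 5 = 68/5
Inverse demand: P = 22 - Q/4, so P_max = 22
Inverse supply: P = 5 + Q/1, so P_min = 5
CS = (1/2) * 68/5 * (22 - 93/5) = 578/25
PS = (1/2) * 68/5 * (93/5 - 5) = 2312/25
TS = CS + PS = 578/25 + 2312/25 = 578/5

578/5


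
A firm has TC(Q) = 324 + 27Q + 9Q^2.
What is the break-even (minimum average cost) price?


AC(Q) = 324/Q + 27 + 9Q
To minimize: dAC/dQ = -324/Q^2 + 9 = 0
Q^2 = 324/9 = 36
Q* = 6
Min AC = 324/6 + 27 + 9*6
Min AC = 54 + 27 + 54 = 135

135


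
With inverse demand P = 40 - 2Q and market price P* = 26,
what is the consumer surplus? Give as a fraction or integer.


Maximum willingness to pay (at Q=0): P_max = 40
Quantity demanded at P* = 26:
Q* = (40 - 26)/2 = 7
CS = (1/2) * Q* * (P_max - P*)
CS = (1/2) * 7 * (40 - 26)
CS = (1/2) * 7 * 14 = 49

49


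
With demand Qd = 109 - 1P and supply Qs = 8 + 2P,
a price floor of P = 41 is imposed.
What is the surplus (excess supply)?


At P = 41:
Qd = 109 - 1*41 = 68
Qs = 8 + 2*41 = 90
Surplus = Qs - Qd = 90 - 68 = 22

22


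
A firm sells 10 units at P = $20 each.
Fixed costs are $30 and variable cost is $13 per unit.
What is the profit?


Total Revenue = P * Q = 20 * 10 = $200
Total Cost = FC + VC*Q = 30 + 13*10 = $160
Profit = TR - TC = 200 - 160 = $40

$40


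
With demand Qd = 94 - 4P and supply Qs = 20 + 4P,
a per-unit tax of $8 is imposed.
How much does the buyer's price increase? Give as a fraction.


With a per-unit tax, the buyer's price increase depends on relative slopes.
Supply slope: d = 4, Demand slope: b = 4
Buyer's price increase = d * tax / (b + d)
= 4 * 8 / (4 + 4)
= 32 / 8 = 4

4


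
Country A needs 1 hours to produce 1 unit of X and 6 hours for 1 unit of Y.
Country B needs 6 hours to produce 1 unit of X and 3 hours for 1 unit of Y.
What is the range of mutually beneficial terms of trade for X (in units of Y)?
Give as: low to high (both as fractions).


Opportunity cost of X for Country A = hours_X / hours_Y = 1/6 = 1/6 units of Y
Opportunity cost of X for Country B = hours_X / hours_Y = 6/3 = 2 units of Y
Terms of trade must be between the two opportunity costs.
Range: 1/6 to 2

1/6 to 2


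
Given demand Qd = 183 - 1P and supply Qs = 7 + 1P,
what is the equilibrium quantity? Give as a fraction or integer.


First find equilibrium price:
183 - 1P = 7 + 1P
P* = 176/2 = 88
Then substitute into demand:
Q* = 183 - 1 * 88 = 95

95


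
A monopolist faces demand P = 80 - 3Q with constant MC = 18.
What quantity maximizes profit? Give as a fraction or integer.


TR = P*Q = (80 - 3Q)Q = 80Q - 3Q^2
MR = dTR/dQ = 80 - 6Q
Set MR = MC:
80 - 6Q = 18
62 = 6Q
Q* = 62/6 = 31/3

31/3


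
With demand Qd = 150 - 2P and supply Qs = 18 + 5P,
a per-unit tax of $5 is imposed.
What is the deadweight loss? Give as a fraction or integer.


Pre-tax equilibrium quantity: Q* = 786/7
Post-tax equilibrium quantity: Q_tax = 736/7
Reduction in quantity: Q* - Q_tax = 50/7
DWL = (1/2) * tax * (Q* - Q_tax)
DWL = (1/2) * 5 * 50/7 = 125/7

125/7


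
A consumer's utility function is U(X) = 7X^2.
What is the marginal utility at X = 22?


MU = dU/dX = 7*2*X^(2-1)
MU = 14*X^1
At X = 22:
MU = 14 * 22^1
MU = 14 * 22 = 308

308


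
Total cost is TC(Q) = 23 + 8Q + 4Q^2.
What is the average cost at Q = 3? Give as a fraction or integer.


TC(3) = 23 + 8*3 + 4*3^2
TC(3) = 23 + 24 + 36 = 83
AC = TC/Q = 83/3 = 83/3

83/3


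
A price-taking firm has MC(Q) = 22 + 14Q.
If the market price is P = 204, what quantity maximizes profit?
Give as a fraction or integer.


In perfect competition, profit is maximized where P = MC.
204 = 22 + 14Q
182 = 14Q
Q* = 182/14 = 13

13


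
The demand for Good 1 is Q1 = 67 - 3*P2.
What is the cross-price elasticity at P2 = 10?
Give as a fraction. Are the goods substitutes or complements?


dQ1/dP2 = -3
At P2 = 10: Q1 = 67 - 3*10 = 37
Exy = (dQ1/dP2)(P2/Q1) = -3 * 10 / 37 = -30/37
Since Exy < 0, the goods are complements.

-30/37 (complements)


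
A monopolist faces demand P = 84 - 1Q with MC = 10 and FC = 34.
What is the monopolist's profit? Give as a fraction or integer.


MR = MC: 84 - 2Q = 10
Q* = 37
P* = 84 - 1*37 = 47
Profit = (P* - MC)*Q* - FC
= (47 - 10)*37 - 34
= 37*37 - 34
= 1369 - 34 = 1335

1335


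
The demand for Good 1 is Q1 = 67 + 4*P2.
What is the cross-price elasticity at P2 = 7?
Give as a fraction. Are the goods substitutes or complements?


dQ1/dP2 = 4
At P2 = 7: Q1 = 67 + 4*7 = 95
Exy = (dQ1/dP2)(P2/Q1) = 4 * 7 / 95 = 28/95
Since Exy > 0, the goods are substitutes.

28/95 (substitutes)


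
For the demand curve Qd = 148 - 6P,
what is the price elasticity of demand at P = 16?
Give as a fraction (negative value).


dQ/dP = -6
At P = 16: Q = 148 - 6*16 = 52
E = (dQ/dP)(P/Q) = (-6)(16/52) = -24/13

-24/13


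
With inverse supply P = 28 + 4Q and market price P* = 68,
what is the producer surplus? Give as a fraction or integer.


Minimum supply price (at Q=0): P_min = 28
Quantity supplied at P* = 68:
Q* = (68 - 28)/4 = 10
PS = (1/2) * Q* * (P* - P_min)
PS = (1/2) * 10 * (68 - 28)
PS = (1/2) * 10 * 40 = 200

200


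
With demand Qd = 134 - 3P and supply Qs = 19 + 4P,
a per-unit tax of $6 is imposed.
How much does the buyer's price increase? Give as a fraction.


With a per-unit tax, the buyer's price increase depends on relative slopes.
Supply slope: d = 4, Demand slope: b = 3
Buyer's price increase = d * tax / (b + d)
= 4 * 6 / (3 + 4)
= 24 / 7 = 24/7

24/7


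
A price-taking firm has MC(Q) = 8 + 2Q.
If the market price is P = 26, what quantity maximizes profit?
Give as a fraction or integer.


In perfect competition, profit is maximized where P = MC.
26 = 8 + 2Q
18 = 2Q
Q* = 18/2 = 9

9


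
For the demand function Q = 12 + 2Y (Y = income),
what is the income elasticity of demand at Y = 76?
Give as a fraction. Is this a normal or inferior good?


dQ/dY = 2
At Y = 76: Q = 12 + 2*76 = 164
Ey = (dQ/dY)(Y/Q) = 2 * 76 / 164 = 38/41
Since Ey > 0, this is a normal good.

38/41 (normal good)


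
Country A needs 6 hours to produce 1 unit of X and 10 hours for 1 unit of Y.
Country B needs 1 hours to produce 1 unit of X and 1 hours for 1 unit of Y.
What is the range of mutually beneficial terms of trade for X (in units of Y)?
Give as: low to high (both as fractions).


Opportunity cost of X for Country A = hours_X / hours_Y = 6/10 = 3/5 units of Y
Opportunity cost of X for Country B = hours_X / hours_Y = 1/1 = 1 units of Y
Terms of trade must be between the two opportunity costs.
Range: 3/5 to 1

3/5 to 1


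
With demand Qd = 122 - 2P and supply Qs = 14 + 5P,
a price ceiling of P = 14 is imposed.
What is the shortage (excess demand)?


At P = 14:
Qd = 122 - 2*14 = 94
Qs = 14 + 5*14 = 84
Shortage = Qd - Qs = 94 - 84 = 10

10


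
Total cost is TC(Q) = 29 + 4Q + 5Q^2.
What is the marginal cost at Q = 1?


MC = dTC/dQ = 4 + 2*5*Q
At Q = 1:
MC = 4 + 10*1
MC = 4 + 10 = 14

14


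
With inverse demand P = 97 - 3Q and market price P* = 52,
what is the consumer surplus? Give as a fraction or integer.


Maximum willingness to pay (at Q=0): P_max = 97
Quantity demanded at P* = 52:
Q* = (97 - 52)/3 = 15
CS = (1/2) * Q* * (P_max - P*)
CS = (1/2) * 15 * (97 - 52)
CS = (1/2) * 15 * 45 = 675/2

675/2


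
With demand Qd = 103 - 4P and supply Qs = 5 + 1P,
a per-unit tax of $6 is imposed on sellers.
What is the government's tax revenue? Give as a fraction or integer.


With tax on sellers, new supply: Qs' = 5 + 1(P - 6)
= 1P - 1
New equilibrium quantity:
Q_new = 99/5
Tax revenue = tax * Q_new = 6 * 99/5 = 594/5

594/5


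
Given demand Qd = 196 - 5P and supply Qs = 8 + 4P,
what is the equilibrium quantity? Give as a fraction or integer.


First find equilibrium price:
196 - 5P = 8 + 4P
P* = 188/9 = 188/9
Then substitute into demand:
Q* = 196 - 5 * 188/9 = 824/9

824/9


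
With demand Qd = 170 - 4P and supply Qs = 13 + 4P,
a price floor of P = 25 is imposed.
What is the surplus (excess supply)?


At P = 25:
Qd = 170 - 4*25 = 70
Qs = 13 + 4*25 = 113
Surplus = Qs - Qd = 113 - 70 = 43

43


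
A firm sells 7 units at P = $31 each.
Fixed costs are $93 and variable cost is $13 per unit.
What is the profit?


Total Revenue = P * Q = 31 * 7 = $217
Total Cost = FC + VC*Q = 93 + 13*7 = $184
Profit = TR - TC = 217 - 184 = $33

$33


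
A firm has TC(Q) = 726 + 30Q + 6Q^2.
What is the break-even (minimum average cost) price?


AC(Q) = 726/Q + 30 + 6Q
To minimize: dAC/dQ = -726/Q^2 + 6 = 0
Q^2 = 726/6 = 121
Q* = 11
Min AC = 726/11 + 30 + 6*11
Min AC = 66 + 30 + 66 = 162

162


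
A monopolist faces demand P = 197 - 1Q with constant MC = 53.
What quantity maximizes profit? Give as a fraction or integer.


TR = P*Q = (197 - 1Q)Q = 197Q - 1Q^2
MR = dTR/dQ = 197 - 2Q
Set MR = MC:
197 - 2Q = 53
144 = 2Q
Q* = 144/2 = 72

72


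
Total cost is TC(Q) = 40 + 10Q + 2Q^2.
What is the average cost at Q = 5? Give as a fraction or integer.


TC(5) = 40 + 10*5 + 2*5^2
TC(5) = 40 + 50 + 50 = 140
AC = TC/Q = 140/5 = 28

28


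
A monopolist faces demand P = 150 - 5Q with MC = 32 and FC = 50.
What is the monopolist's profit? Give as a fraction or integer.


MR = MC: 150 - 10Q = 32
Q* = 59/5
P* = 150 - 5*59/5 = 91
Profit = (P* - MC)*Q* - FC
= (91 - 32)*59/5 - 50
= 59*59/5 - 50
= 3481/5 - 50 = 3231/5

3231/5


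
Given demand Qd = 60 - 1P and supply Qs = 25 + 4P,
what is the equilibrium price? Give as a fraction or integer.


At equilibrium, Qd = Qs.
60 - 1P = 25 + 4P
60 - 25 = 1P + 4P
35 = 5P
P* = 35/5 = 7

7


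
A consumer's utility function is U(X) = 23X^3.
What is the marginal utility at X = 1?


MU = dU/dX = 23*3*X^(3-1)
MU = 69*X^2
At X = 1:
MU = 69 * 1^2
MU = 69 * 1 = 69

69
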